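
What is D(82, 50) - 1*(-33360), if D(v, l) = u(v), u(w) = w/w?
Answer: 33361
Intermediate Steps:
u(w) = 1
D(v, l) = 1
D(82, 50) - 1*(-33360) = 1 - 1*(-33360) = 1 + 33360 = 33361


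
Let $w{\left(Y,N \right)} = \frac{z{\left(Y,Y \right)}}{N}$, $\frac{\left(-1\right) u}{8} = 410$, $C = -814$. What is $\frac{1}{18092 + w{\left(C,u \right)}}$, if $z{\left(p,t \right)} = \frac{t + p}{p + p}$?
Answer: $\frac{3280}{59341759} \approx 5.5273 \cdot 10^{-5}$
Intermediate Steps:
$u = -3280$ ($u = \left(-8\right) 410 = -3280$)
$z{\left(p,t \right)} = \frac{p + t}{2 p}$
$w{\left(Y,N \right)} = \frac{1}{N}$ ($w{\left(Y,N \right)} = \frac{\frac{1}{2} \frac{1}{Y} \left(Y + Y\right)}{N} = \frac{\frac{1}{2} \frac{1}{Y} 2 Y}{N} = 1 \frac{1}{N} = \frac{1}{N}$)
$\frac{1}{18092 + w{\left(C,u \right)}} = \frac{1}{18092 + \frac{1}{-3280}} = \frac{1}{18092 - \frac{1}{3280}} = \frac{1}{\frac{59341759}{3280}} = \frac{3280}{59341759}$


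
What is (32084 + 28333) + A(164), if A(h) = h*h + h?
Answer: 87477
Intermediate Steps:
A(h) = h + h**2 (A(h) = h**2 + h = h + h**2)
(32084 + 28333) + A(164) = (32084 + 28333) + 164*(1 + 164) = 60417 + 164*165 = 60417 + 27060 = 87477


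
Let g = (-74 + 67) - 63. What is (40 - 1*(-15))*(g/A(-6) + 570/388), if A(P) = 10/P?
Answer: 463815/194 ≈ 2390.8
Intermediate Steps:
g = -70 (g = -7 - 63 = -70)
(40 - 1*(-15))*(g/A(-6) + 570/388) = (40 - 1*(-15))*(-70/(10/(-6)) + 570/388) = (40 + 15)*(-70/(10*(-⅙)) + 570*(1/388)) = 55*(-70/(-5/3) + 285/194) = 55*(-70*(-⅗) + 285/194) = 55*(42 + 285/194) = 55*(8433/194) = 463815/194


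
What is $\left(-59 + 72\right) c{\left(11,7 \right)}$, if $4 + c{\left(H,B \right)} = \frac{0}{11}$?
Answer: $-52$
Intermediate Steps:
$c{\left(H,B \right)} = -4$ ($c{\left(H,B \right)} = -4 + \frac{0}{11} = -4 + 0 \cdot \frac{1}{11} = -4 + 0 = -4$)
$\left(-59 + 72\right) c{\left(11,7 \right)} = \left(-59 + 72\right) \left(-4\right) = 13 \left(-4\right) = -52$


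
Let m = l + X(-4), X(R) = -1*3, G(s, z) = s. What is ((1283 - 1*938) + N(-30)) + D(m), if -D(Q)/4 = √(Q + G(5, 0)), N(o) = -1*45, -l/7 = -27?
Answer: 300 - 4*√191 ≈ 244.72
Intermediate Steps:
l = 189 (l = -7*(-27) = 189)
X(R) = -3
m = 186 (m = 189 - 3 = 186)
N(o) = -45
D(Q) = -4*√(5 + Q) (D(Q) = -4*√(Q + 5) = -4*√(5 + Q))
((1283 - 1*938) + N(-30)) + D(m) = ((1283 - 1*938) - 45) - 4*√(5 + 186) = ((1283 - 938) - 45) - 4*√191 = (345 - 45) - 4*√191 = 300 - 4*√191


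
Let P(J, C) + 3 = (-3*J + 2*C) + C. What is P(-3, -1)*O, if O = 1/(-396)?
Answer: -1/132 ≈ -0.0075758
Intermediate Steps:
P(J, C) = -3 - 3*J + 3*C (P(J, C) = -3 + ((-3*J + 2*C) + C) = -3 + (-3*J + 3*C) = -3 - 3*J + 3*C)
O = -1/396 ≈ -0.0025253
P(-3, -1)*O = (-3 - 3*(-3) + 3*(-1))*(-1/396) = (-3 + 9 - 3)*(-1/396) = 3*(-1/396) = -1/132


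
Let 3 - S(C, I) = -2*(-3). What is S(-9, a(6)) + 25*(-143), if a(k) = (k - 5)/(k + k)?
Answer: -3578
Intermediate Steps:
a(k) = (-5 + k)/(2*k) (a(k) = (-5 + k)/((2*k)) = (-5 + k)*(1/(2*k)) = (-5 + k)/(2*k))
S(C, I) = -3 (S(C, I) = 3 - (-2)*(-3) = 3 - 1*6 = 3 - 6 = -3)
S(-9, a(6)) + 25*(-143) = -3 + 25*(-143) = -3 - 3575 = -3578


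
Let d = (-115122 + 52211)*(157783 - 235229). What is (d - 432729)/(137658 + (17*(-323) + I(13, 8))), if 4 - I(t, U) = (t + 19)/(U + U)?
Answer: 4871772577/132169 ≈ 36860.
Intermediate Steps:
I(t, U) = 4 - (19 + t)/(2*U) (I(t, U) = 4 - (t + 19)/(U + U) = 4 - (19 + t)/(2*U))
d = 4872205306 (d = -62911*(-77446) = 4872205306)
(d - 432729)/(137658 + (17*(-323) + I(13, 8))) = (4872205306 - 432729)/(137658 + (17*(-323) + (½)*(-19 - 1*13 + 8*8)/8)) = 4871772577/(137658 + (-5491 + (½)*(⅛)*(-19 - 13 + 64))) = 4871772577/(137658 + (-5491 + (½)*(⅛)*32)) = 4871772577/(137658 + (-5491 + 2)) = 4871772577/(137658 - 5489) = 4871772577/132169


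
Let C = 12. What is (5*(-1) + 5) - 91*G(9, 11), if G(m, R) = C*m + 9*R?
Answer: -18837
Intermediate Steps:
G(m, R) = 9*R + 12*m (G(m, R) = 12*m + 9*R = 9*R + 12*m)
(5*(-1) + 5) - 91*G(9, 11) = (5*(-1) + 5) - 91*(9*11 + 12*9) = (-5 + 5) - 91*(99 + 108) = 0 - 91*207 = 0 - 18837 = -18837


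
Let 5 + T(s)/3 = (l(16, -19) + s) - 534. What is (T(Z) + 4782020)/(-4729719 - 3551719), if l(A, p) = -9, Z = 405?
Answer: -4781591/8281438 ≈ -0.57739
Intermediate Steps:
T(s) = -1644 + 3*s (T(s) = -15 + 3*((-9 + s) - 534) = -15 + 3*(-543 + s) = -15 + (-1629 + 3*s) = -1644 + 3*s)
(T(Z) + 4782020)/(-4729719 - 3551719) = ((-1644 + 3*405) + 4782020)/(-4729719 - 3551719) = ((-1644 + 1215) + 4782020)/(-8281438) = (-429 + 4782020)*(-1/8281438) = 4781591*(-1/8281438) = -4781591/8281438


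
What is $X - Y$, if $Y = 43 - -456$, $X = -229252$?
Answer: $-229751$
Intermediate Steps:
$Y = 499$ ($Y = 43 + 456 = 499$)
$X - Y = -229252 - 499 = -229751$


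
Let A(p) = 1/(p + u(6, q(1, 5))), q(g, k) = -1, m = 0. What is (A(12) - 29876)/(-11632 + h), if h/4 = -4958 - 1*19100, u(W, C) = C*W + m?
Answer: 179255/647184 ≈ 0.27698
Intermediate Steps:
u(W, C) = C*W (u(W, C) = C*W + 0 = C*W)
h = -96232 (h = 4*(-4958 - 1*19100) = 4*(-4958 - 19100) = 4*(-24058) = -96232)
A(p) = 1/(-6 + p) (A(p) = 1/(p - 1*6) = 1/(p - 6) = 1/(-6 + p))
(A(12) - 29876)/(-11632 + h) = (1/(-6 + 12) - 29876)/(-11632 - 96232) = (1/6 - 29876)/(-107864) = (⅙ - 29876)*(-1/107864) = -179255/6*(-1/107864) = 179255/647184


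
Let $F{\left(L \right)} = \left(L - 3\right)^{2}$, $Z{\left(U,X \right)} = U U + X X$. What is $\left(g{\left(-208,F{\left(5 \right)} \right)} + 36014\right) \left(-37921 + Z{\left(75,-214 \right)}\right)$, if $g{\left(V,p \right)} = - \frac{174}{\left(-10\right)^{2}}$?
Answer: $486165510$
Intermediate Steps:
$Z{\left(U,X \right)} = U^{2} + X^{2}$
$F{\left(L \right)} = \left(-3 + L\right)^{2}$
$g{\left(V,p \right)} = - \frac{87}{50}$ ($g{\left(V,p \right)} = - \frac{174}{100} = \left(-174\right) \frac{1}{100} = - \frac{87}{50}$)
$\left(g{\left(-208,F{\left(5 \right)} \right)} + 36014\right) \left(-37921 + Z{\left(75,-214 \right)}\right) = \left(- \frac{87}{50} + 36014\right) \left(-37921 + \left(75^{2} + \left(-214\right)^{2}\right)\right) = \frac{1800613 \left(-37921 + \left(5625 + 45796\right)\right)}{50} = \frac{1800613 \left(-37921 + 51421\right)}{50} = \frac{1800613}{50} \cdot 13500 = 486165510$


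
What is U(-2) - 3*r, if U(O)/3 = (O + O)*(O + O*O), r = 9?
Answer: -51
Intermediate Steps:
U(O) = 6*O*(O + O²) (U(O) = 3*((O + O)*(O + O*O)) = 3*((2*O)*(O + O²)) = 3*(2*O*(O + O²)) = 6*O*(O + O²))
U(-2) - 3*r = 6*(-2)²*(1 - 2) - 3*9 = 6*4*(-1) - 27 = -24 - 27 = -51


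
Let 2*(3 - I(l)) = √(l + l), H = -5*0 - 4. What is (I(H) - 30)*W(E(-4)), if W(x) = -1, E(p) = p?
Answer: 27 + I*√2 ≈ 27.0 + 1.4142*I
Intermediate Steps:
H = -4 (H = 0 - 4 = -4)
I(l) = 3 - √2*√l/2 (I(l) = 3 - √(l + l)/2 = 3 - √2*√l/2)
(I(H) - 30)*W(E(-4)) = ((3 - √2*√(-4)/2) - 30)*(-1) = ((3 - √2*2*I/2) - 30)*(-1) = ((3 - I*√2) - 30)*(-1) = (-27 - I*√2)*(-1) = 27 + I*√2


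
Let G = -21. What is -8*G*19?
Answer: 3192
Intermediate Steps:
-8*G*19 = -8*(-21)*19 = 168*19 = 3192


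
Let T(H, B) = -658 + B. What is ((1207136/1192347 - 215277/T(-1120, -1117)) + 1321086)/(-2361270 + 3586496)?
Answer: 2796226276246069/2593087818124050 ≈ 1.0783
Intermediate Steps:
((1207136/1192347 - 215277/T(-1120, -1117)) + 1321086)/(-2361270 + 3586496) = ((1207136/1192347 - 215277/(-658 - 1117)) + 1321086)/(-2361270 + 3586496) = ((1207136*(1/1192347) - 215277/(-1775)) + 1321086)/1225226 = ((1207136/1192347 - 215277*(-1/1775)) + 1321086)*(1/1225226) = ((1207136/1192347 + 215277/1775) + 1321086)*(1/1225226) = (258827551519/2116415925 + 1321086)*(1/1225226) = (2796226276246069/2116415925)*(1/1225226) = 2796226276246069/2593087818124050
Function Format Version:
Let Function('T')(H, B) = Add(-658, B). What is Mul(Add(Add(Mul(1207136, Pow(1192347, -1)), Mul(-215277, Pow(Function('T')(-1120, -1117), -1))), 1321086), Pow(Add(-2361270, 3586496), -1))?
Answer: Rational(2796226276246069, 2593087818124050) ≈ 1.0783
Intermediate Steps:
Mul(Add(Add(Mul(1207136, Pow(1192347, -1)), Mul(-215277, Pow(Function('T')(-1120, -1117), -1))), 1321086), Pow(Add(-2361270, 3586496), -1)) = Mul(Add(Add(Mul(1207136, Pow(1192347, -1)), Mul(-215277, Pow(Add(-658, -1117), -1))), 1321086), Pow(Add(-2361270, 3586496), -1)) = Mul(Add(Add(Mul(1207136, Rational(1, 1192347)), Mul(-215277, Pow(-1775, -1))), 1321086), Pow(1225226, -1)) = Mul(Add(Add(Rational(1207136, 1192347), Mul(-215277, Rational(-1, 1775))), 1321086), Rational(1, 1225226)) = Mul(Add(Add(Rational(1207136, 1192347), Rational(215277, 1775)), 1321086), Rational(1, 1225226)) = Mul(Add(Rational(258827551519, 2116415925), 1321086), Rational(1, 1225226)) = Mul(Rational(2796226276246069, 2116415925), Rational(1, 1225226)) = Rational(2796226276246069, 2593087818124050)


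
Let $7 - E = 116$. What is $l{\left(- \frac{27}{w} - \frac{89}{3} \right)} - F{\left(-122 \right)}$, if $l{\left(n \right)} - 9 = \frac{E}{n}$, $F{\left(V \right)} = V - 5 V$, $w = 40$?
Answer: $- \frac{1730959}{3641} \approx -475.41$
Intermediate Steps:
$E = -109$ ($E = 7 - 116 = -109$)
$F{\left(V \right)} = - 4 V$
$l{\left(n \right)} = 9 - \frac{109}{n}$
$l{\left(- \frac{27}{w} - \frac{89}{3} \right)} - F{\left(-122 \right)} = \left(9 - \frac{109}{- \frac{27}{40} - \frac{89}{3}}\right) - \left(-4\right) \left(-122\right) = \left(9 - \frac{109}{\left(-27\right) \frac{1}{40} - \frac{89}{3}}\right) - 488 = \left(9 - \frac{109}{- \frac{27}{40} - \frac{89}{3}}\right) - 488 = \left(9 - \frac{109}{- \frac{3641}{120}}\right) - 488 = \left(9 - - \frac{13080}{3641}\right) - 488 = \left(9 + \frac{13080}{3641}\right) - 488 = \frac{45849}{3641} - 488 = - \frac{1730959}{3641}$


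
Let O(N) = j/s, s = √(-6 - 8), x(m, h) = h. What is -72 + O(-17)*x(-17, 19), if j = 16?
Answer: -72 - 152*I*√14/7 ≈ -72.0 - 81.247*I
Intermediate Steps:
s = I*√14 (s = √(-14) = I*√14 ≈ 3.7417*I)
O(N) = -8*I*√14/7 (O(N) = 16/((I*√14)) = 16*(-I*√14/14) = -8*I*√14/7)
-72 + O(-17)*x(-17, 19) = -72 - 8*I*√14/7*19 = -72 - 152*I*√14/7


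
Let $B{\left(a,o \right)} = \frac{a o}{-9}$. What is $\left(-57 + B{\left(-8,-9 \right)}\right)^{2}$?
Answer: $4225$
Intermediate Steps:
$B{\left(a,o \right)} = - \frac{a o}{9}$ ($B{\left(a,o \right)} = a o \left(- \frac{1}{9}\right) = - \frac{a o}{9}$)
$\left(-57 + B{\left(-8,-9 \right)}\right)^{2} = \left(-57 - \left(- \frac{8}{9}\right) \left(-9\right)\right)^{2} = \left(-57 - 8\right)^{2} = \left(-65\right)^{2} = 4225$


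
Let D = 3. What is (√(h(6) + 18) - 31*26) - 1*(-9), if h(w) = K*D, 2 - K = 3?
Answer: -797 + √15 ≈ -793.13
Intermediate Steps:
K = -1 (K = 2 - 1*3 = 2 - 3 = -1)
h(w) = -3 (h(w) = -1*3 = -3)
(√(h(6) + 18) - 31*26) - 1*(-9) = (√(-3 + 18) - 31*26) - 1*(-9) = (√15 - 806) + 9 = (-806 + √15) + 9 = -797 + √15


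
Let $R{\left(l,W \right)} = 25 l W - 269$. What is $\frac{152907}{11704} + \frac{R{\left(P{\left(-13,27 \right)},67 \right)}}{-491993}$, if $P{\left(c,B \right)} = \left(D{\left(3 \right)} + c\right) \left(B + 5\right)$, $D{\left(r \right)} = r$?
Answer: $\frac{81505666027}{5758286072} \approx 14.154$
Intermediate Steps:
$P{\left(c,B \right)} = \left(3 + c\right) \left(5 + B\right)$ ($P{\left(c,B \right)} = \left(3 + c\right) \left(B + 5\right) = \left(3 + c\right) \left(5 + B\right)$)
$R{\left(l,W \right)} = -269 + 25 W l$ ($R{\left(l,W \right)} = 25 W l - 269 = -269 + 25 W l$)
$\frac{152907}{11704} + \frac{R{\left(P{\left(-13,27 \right)},67 \right)}}{-491993} = \frac{152907}{11704} + \frac{-269 + 25 \cdot 67 \left(15 + 3 \cdot 27 + 5 \left(-13\right) + 27 \left(-13\right)\right)}{-491993} = 152907 \cdot \frac{1}{11704} + \left(-269 + 25 \cdot 67 \left(15 + 81 - 65 - 351\right)\right) \left(- \frac{1}{491993}\right) = \frac{152907}{11704} + \left(-269 + 25 \cdot 67 \left(-320\right)\right) \left(- \frac{1}{491993}\right) = \frac{152907}{11704} + \left(-269 - 536000\right) \left(- \frac{1}{491993}\right) = \frac{152907}{11704} - - \frac{536269}{491993} = \frac{152907}{11704} + \frac{536269}{491993} = \frac{81505666027}{5758286072}$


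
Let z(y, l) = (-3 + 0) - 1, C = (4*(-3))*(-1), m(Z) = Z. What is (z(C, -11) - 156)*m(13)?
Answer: -2080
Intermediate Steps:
C = 12 (C = -12*(-1) = 12)
z(y, l) = -4 (z(y, l) = -3 - 1 = -4)
(z(C, -11) - 156)*m(13) = (-4 - 156)*13 = -160*13 = -2080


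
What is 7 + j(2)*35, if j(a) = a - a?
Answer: 7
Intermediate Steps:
j(a) = 0
7 + j(2)*35 = 7 + 0*35 = 7 + 0 = 7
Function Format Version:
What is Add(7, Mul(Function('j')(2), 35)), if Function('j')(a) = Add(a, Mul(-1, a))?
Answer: 7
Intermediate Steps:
Function('j')(a) = 0
Add(7, Mul(Function('j')(2), 35)) = Add(7, Mul(0, 35)) = Add(7, 0) = 7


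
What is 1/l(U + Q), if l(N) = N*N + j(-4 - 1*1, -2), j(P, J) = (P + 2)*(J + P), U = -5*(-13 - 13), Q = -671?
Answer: 1/292702 ≈ 3.4164e-6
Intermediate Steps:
U = 130 (U = -5*(-26) = 130)
j(P, J) = (2 + P)*(J + P)
l(N) = 21 + N**2 (l(N) = N*N + ((-4 - 1*1)**2 + 2*(-2) + 2*(-4 - 1*1) - 2*(-4 - 1*1)) = N**2 + ((-4 - 1)**2 - 4 + 2*(-4 - 1) - 2*(-4 - 1)) = N**2 + ((-5)**2 - 4 + 2*(-5) - 2*(-5)) = N**2 + (25 - 4 - 10 + 10) = N**2 + 21 = 21 + N**2)
1/l(U + Q) = 1/(21 + (130 - 671)**2) = 1/(21 + (-541)**2) = 1/(21 + 292681) = 1/292702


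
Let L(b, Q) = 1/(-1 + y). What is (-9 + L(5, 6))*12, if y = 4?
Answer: -104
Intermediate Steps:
L(b, Q) = 1/3 (L(b, Q) = 1/(-1 + 4) = 1/3)
(-9 + L(5, 6))*12 = (-9 + 1/3)*12 = -26/3*12 = -104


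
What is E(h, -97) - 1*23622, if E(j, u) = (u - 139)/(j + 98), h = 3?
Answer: -2386058/101 ≈ -23624.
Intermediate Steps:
E(j, u) = (-139 + u)/(98 + j)
E(h, -97) - 1*23622 = (-139 - 97)/(98 + 3) - 1*23622 = -236/101 - 23622 = -2386058/101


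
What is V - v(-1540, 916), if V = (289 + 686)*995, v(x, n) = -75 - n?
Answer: 971116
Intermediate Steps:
V = 970125 (V = 975*995 = 970125)
V - v(-1540, 916) = 970125 - (-75 - 1*916) = 970125 - (-75 - 916) = 970125 - 1*(-991) = 970125 + 991 = 971116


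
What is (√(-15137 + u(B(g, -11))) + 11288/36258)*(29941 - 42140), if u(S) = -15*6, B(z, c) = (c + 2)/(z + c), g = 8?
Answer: -68851156/18129 - 12199*I*√15227 ≈ -3797.8 - 1.5053e+6*I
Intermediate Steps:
B(z, c) = (2 + c)/(c + z)
u(S) = -90
(√(-15137 + u(B(g, -11))) + 11288/36258)*(29941 - 42140) = (√(-15137 - 90) + 11288/36258)*(29941 - 42140) = (√(-15227) + 11288*(1/36258))*(-12199) = (I*√15227 + 5644/18129)*(-12199) = (5644/18129 + I*√15227)*(-12199) = -68851156/18129 - 12199*I*√15227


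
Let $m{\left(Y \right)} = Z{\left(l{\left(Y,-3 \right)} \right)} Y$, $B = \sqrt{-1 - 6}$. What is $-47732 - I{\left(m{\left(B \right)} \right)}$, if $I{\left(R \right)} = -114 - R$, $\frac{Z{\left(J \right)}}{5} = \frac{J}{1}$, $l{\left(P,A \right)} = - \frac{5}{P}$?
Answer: $-47643$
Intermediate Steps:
$B = i \sqrt{7}$ ($B = \sqrt{-7} = i \sqrt{7} \approx 2.6458 i$)
$Z{\left(J \right)} = 5 J$ ($Z{\left(J \right)} = 5 \frac{J}{1} = 5 J 1 = 5 J$)
$m{\left(Y \right)} = -25$ ($m{\left(Y \right)} = 5 \left(- \frac{5}{Y}\right) Y = - \frac{25}{Y} Y = -25$)
$-47732 - I{\left(m{\left(B \right)} \right)} = -47732 - \left(-114 - -25\right) = -47732 - \left(-114 + 25\right) = -47732 - -89 = -47732 + 89 = -47643$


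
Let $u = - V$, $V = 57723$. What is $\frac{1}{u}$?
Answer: $- \frac{1}{57723} \approx -1.7324 \cdot 10^{-5}$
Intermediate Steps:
$u = -57723$ ($u = \left(-1\right) 57723 = -57723$)
$\frac{1}{u} = \frac{1}{-57723} = - \frac{1}{57723}$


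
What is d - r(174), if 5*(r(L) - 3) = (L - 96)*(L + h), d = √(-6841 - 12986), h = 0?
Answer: -13587/5 + 3*I*√2203 ≈ -2717.4 + 140.81*I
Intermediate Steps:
d = 3*I*√2203 (d = √(-19827) = 3*I*√2203 ≈ 140.81*I)
r(L) = 3 + L*(-96 + L)/5 (r(L) = 3 + ((L - 96)*(L + 0))/5 = 3 + ((-96 + L)*L)/5 = 3 + (L*(-96 + L))/5 = 3 + L*(-96 + L)/5)
d - r(174) = 3*I*√2203 - (3 - 96/5*174 + (⅕)*174²) = 3*I*√2203 - (3 - 16704/5 + (⅕)*30276) = 3*I*√2203 - (3 - 16704/5 + 30276/5) = 3*I*√2203 - 1*13587/5 = 3*I*√2203 - 13587/5 = -13587/5 + 3*I*√2203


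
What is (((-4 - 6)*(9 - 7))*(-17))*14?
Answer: 4760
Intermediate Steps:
(((-4 - 6)*(9 - 7))*(-17))*14 = (-10*2*(-17))*14 = -20*(-17)*14 = 340*14 = 4760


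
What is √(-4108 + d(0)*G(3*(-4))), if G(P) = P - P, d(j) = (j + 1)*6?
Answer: 2*I*√1027 ≈ 64.094*I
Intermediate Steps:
d(j) = 6 + 6*j (d(j) = (1 + j)*6 = 6 + 6*j)
G(P) = 0
√(-4108 + d(0)*G(3*(-4))) = √(-4108 + (6 + 6*0)*0) = √(-4108 + (6 + 0)*0) = √(-4108 + 6*0) = √(-4108 + 0) = √(-4108) = 2*I*√1027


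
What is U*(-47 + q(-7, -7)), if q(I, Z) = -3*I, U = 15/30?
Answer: -13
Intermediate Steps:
U = ½ (U = 15*(1/30) = ½ ≈ 0.50000)
U*(-47 + q(-7, -7)) = (-47 - 3*(-7))/2 = (-47 + 21)/2 = (½)*(-26) = -13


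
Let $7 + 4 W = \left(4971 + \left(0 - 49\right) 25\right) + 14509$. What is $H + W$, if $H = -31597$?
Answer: $-27035$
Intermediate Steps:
$W = 4562$ ($W = - \frac{7}{4} + \frac{\left(4971 + \left(0 - 49\right) 25\right) + 14509}{4} = - \frac{7}{4} + \frac{\left(4971 - 1225\right) + 14509}{4} = - \frac{7}{4} + \frac{3746 + 14509}{4} = - \frac{7}{4} + \frac{1}{4} \cdot 18255 = - \frac{7}{4} + \frac{18255}{4} = 4562$)
$H + W = -31597 + 4562 = -27035$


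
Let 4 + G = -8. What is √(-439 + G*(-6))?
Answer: I*√367 ≈ 19.157*I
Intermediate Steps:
G = -12 (G = -4 - 8 = -12)
√(-439 + G*(-6)) = √(-439 - 12*(-6)) = √(-439 + 72) = √(-367) = I*√367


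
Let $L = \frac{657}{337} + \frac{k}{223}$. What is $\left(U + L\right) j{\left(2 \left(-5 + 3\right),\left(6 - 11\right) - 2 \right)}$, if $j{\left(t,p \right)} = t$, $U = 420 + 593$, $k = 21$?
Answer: $- \frac{305126204}{75151} \approx -4060.2$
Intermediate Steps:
$U = 1013$
$L = \frac{153588}{75151}$ ($L = \frac{657}{337} + \frac{21}{223} = \frac{153588}{75151} \approx 2.0437$)
$\left(U + L\right) j{\left(2 \left(-5 + 3\right),\left(6 - 11\right) - 2 \right)} = \left(1013 + \frac{153588}{75151}\right) 2 \left(-5 + 3\right) = \frac{76281551 \cdot 2 \left(-2\right)}{75151} = \frac{76281551}{75151} \left(-4\right) = - \frac{305126204}{75151}$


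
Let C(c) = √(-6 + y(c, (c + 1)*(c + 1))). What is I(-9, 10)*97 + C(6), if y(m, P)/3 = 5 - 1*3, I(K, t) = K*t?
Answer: -8730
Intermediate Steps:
y(m, P) = 6 (y(m, P) = 3*(5 - 1*3) = 3*(5 - 3) = 3*2 = 6)
C(c) = 0 (C(c) = √(-6 + 6) = √0 = 0)
I(-9, 10)*97 + C(6) = -9*10*97 + 0 = -90*97 + 0 = -8730 + 0 = -8730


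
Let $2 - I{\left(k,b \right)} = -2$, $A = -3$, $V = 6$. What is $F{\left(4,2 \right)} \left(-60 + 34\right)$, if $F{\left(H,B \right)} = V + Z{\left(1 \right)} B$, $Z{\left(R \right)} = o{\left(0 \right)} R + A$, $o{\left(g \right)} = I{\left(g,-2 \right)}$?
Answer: $-208$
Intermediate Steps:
$I{\left(k,b \right)} = 4$ ($I{\left(k,b \right)} = 2 - -2 = 2 + 2 = 4$)
$o{\left(g \right)} = 4$
$Z{\left(R \right)} = -3 + 4 R$ ($Z{\left(R \right)} = 4 R - 3 = -3 + 4 R$)
$F{\left(H,B \right)} = 6 + B$ ($F{\left(H,B \right)} = 6 + \left(-3 + 4 \cdot 1\right) B = 6 + \left(-3 + 4\right) B = 6 + 1 B = 6 + B$)
$F{\left(4,2 \right)} \left(-60 + 34\right) = \left(6 + 2\right) \left(-60 + 34\right) = 8 \left(-26\right) = -208$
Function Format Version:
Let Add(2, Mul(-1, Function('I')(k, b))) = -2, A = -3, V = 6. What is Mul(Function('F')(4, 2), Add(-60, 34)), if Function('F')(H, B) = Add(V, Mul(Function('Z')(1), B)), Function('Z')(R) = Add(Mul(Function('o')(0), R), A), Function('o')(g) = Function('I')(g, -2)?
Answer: -208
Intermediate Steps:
Function('I')(k, b) = 4 (Function('I')(k, b) = Add(2, Mul(-1, -2)) = Add(2, 2) = 4)
Function('o')(g) = 4
Function('Z')(R) = Add(-3, Mul(4, R)) (Function('Z')(R) = Add(Mul(4, R), -3) = Add(-3, Mul(4, R)))
Function('F')(H, B) = Add(6, B) (Function('F')(H, B) = Add(6, Mul(Add(-3, Mul(4, 1)), B)) = Add(6, Mul(Add(-3, 4), B)) = Add(6, Mul(1, B)) = Add(6, B))
Mul(Function('F')(4, 2), Add(-60, 34)) = Mul(Add(6, 2), Add(-60, 34)) = Mul(8, -26) = -208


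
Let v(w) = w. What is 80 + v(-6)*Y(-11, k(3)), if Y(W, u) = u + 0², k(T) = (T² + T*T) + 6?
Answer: -64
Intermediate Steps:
k(T) = 6 + 2*T² (k(T) = (T² + T²) + 6 = 2*T² + 6 = 6 + 2*T²)
Y(W, u) = u (Y(W, u) = u + 0 = u)
80 + v(-6)*Y(-11, k(3)) = 80 - 6*(6 + 2*3²) = 80 - 6*(6 + 2*9) = 80 - 6*(6 + 18) = 80 - 6*24 = 80 - 144 = -64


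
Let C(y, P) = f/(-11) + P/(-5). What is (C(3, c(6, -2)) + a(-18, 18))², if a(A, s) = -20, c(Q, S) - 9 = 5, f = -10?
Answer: 1449616/3025 ≈ 479.21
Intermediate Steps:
c(Q, S) = 14 (c(Q, S) = 9 + 5 = 14)
C(y, P) = 10/11 - P/5 (C(y, P) = -10/(-11) + P/(-5) = -10*(-1/11) + P*(-⅕) = 10/11 - P/5)
(C(3, c(6, -2)) + a(-18, 18))² = ((10/11 - ⅕*14) - 20)² = ((10/11 - 14/5) - 20)² = (-104/55 - 20)² = (-1204/55)² = 1449616/3025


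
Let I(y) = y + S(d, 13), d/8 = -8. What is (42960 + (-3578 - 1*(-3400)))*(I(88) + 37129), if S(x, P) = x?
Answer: 1589479646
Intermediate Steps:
d = -64 (d = 8*(-8) = -64)
I(y) = -64 + y (I(y) = y - 64 = -64 + y)
(42960 + (-3578 - 1*(-3400)))*(I(88) + 37129) = (42960 + (-3578 - 1*(-3400)))*((-64 + 88) + 37129) = (42960 + (-3578 + 3400))*(24 + 37129) = (42960 - 178)*37153 = 42782*37153 = 1589479646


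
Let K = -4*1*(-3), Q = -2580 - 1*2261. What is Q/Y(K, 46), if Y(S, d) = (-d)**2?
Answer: -4841/2116 ≈ -2.2878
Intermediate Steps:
Q = -4841 (Q = -2580 - 2261 = -4841)
K = 12 (K = -4*(-3) = 12)
Y(S, d) = d**2
Q/Y(K, 46) = -4841/(46**2) = -4841/2116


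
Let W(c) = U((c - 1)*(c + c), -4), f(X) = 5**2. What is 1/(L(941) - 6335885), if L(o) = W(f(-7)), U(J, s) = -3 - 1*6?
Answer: -1/6335894 ≈ -1.5783e-7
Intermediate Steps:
f(X) = 25
U(J, s) = -9 (U(J, s) = -3 - 6 = -9)
W(c) = -9
L(o) = -9
1/(L(941) - 6335885) = 1/(-9 - 6335885) = 1/(-6335894) = -1/6335894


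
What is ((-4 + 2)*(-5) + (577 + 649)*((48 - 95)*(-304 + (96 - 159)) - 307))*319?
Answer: 6625917738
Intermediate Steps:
((-4 + 2)*(-5) + (577 + 649)*((48 - 95)*(-304 + (96 - 159)) - 307))*319 = (-2*(-5) + 1226*(-47*(-304 - 63) - 307))*319 = (10 + 1226*(-47*(-367) - 307))*319 = (10 + 1226*(17249 - 307))*319 = (10 + 1226*16942)*319 = (10 + 20770892)*319 = 20770902*319 = 6625917738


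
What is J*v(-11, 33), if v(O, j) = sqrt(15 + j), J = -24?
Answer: -96*sqrt(3) ≈ -166.28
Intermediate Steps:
J*v(-11, 33) = -24*sqrt(15 + 33) = -96*sqrt(3)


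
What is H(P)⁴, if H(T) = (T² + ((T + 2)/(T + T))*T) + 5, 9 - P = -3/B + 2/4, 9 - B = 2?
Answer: 381325638608721/5764801 ≈ 6.6147e+7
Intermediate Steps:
B = 7 (B = 9 - 1*2 = 9 - 2 = 7)
P = 125/14 (P = 9 - (-3/7 + 2/4) = 9 - (-3*⅐ + 2*(¼)) = 9 - (-3/7 + ½) = 9 - 1*1/14 = 9 - 1/14 = 125/14 ≈ 8.9286)
H(T) = 6 + T² + T/2 (H(T) = (T² + ((2 + T)/((2*T)))*T) + 5 = (T² + ((2 + T)*(1/(2*T)))*T) + 5 = (T² + ((2 + T)/(2*T))*T) + 5 = (T² + (1 + T/2)) + 5 = (1 + T² + T/2) + 5 = 6 + T² + T/2)
H(P)⁴ = (6 + (125/14)² + (½)*(125/14))⁴ = (6 + 15625/196 + 125/28)⁴ = (4419/49)⁴ = 381325638608721/5764801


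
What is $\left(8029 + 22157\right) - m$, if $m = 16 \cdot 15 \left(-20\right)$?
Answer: $34986$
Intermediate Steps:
$m = -4800$ ($m = 240 \left(-20\right) = -4800$)
$\left(8029 + 22157\right) - m = \left(8029 + 22157\right) - -4800 = 30186 + 4800 = 34986$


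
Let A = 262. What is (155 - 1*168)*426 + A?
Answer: -5276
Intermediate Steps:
(155 - 1*168)*426 + A = (155 - 1*168)*426 + 262 = (155 - 168)*426 + 262 = -13*426 + 262 = -5538 + 262 = -5276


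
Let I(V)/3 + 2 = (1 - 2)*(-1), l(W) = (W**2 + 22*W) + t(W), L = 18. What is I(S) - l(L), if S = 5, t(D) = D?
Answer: -741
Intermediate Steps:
l(W) = W**2 + 23*W (l(W) = (W**2 + 22*W) + W = W**2 + 23*W)
I(V) = -3 (I(V) = -6 + 3*((1 - 2)*(-1)) = -6 + 3*(-1*(-1)) = -6 + 3*1 = -6 + 3 = -3)
I(S) - l(L) = -3 - 18*(23 + 18) = -3 - 18*41 = -3 - 1*738 = -3 - 738 = -741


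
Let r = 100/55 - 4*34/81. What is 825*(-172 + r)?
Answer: -3828200/27 ≈ -1.4179e+5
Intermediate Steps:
r = 124/891 (r = 100*(1/55) - 136*1/81 = 20/11 - 136/81 = 124/891 ≈ 0.13917)
825*(-172 + r) = 825*(-172 + 124/891) = 825*(-153128/891) = -3828200/27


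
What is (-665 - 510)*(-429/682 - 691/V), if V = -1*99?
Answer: -45802675/6138 ≈ -7462.1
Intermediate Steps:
V = -99
(-665 - 510)*(-429/682 - 691/V) = (-665 - 510)*(-429/682 - 691/(-99)) = -1175*(-429*1/682 - 691*(-1/99)) = -1175*(-39/62 + 691/99) = -1175*38981/6138 = -45802675/6138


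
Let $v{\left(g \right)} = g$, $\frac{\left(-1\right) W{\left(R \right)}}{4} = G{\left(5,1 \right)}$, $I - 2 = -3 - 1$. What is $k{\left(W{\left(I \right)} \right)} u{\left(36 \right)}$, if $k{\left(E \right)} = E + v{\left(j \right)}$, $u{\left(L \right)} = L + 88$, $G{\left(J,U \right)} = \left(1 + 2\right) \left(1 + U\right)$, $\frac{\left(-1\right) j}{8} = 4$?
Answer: $-6944$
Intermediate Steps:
$I = -2$ ($I = 2 - 4 = -2$)
$j = -32$ ($j = \left(-8\right) 4 = -32$)
$G{\left(J,U \right)} = 3 + 3 U$ ($G{\left(J,U \right)} = 3 \left(1 + U\right) = 3 + 3 U$)
$W{\left(R \right)} = -24$ ($W{\left(R \right)} = - 4 \left(3 + 3 \cdot 1\right) = - 4 \left(3 + 3\right) = \left(-4\right) 6 = -24$)
$u{\left(L \right)} = 88 + L$
$k{\left(E \right)} = -32 + E$ ($k{\left(E \right)} = E - 32 = -32 + E$)
$k{\left(W{\left(I \right)} \right)} u{\left(36 \right)} = \left(-32 - 24\right) \left(88 + 36\right) = \left(-56\right) 124 = -6944$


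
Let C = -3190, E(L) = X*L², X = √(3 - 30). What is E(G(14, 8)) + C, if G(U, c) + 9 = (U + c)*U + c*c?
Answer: -3190 + 395307*I*√3 ≈ -3190.0 + 6.8469e+5*I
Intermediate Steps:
X = 3*I*√3 (X = √(-27) = 3*I*√3 ≈ 5.1962*I)
G(U, c) = -9 + c² + U*(U + c) (G(U, c) = -9 + ((U + c)*U + c*c) = -9 + (U*(U + c) + c²) = -9 + (c² + U*(U + c)) = -9 + c² + U*(U + c))
E(L) = 3*I*√3*L² (E(L) = (3*I*√3)*L² = 3*I*√3*L²)
E(G(14, 8)) + C = 3*I*√3*(-9 + 14² + 8² + 14*8)² - 3190 = 3*I*√3*(-9 + 196 + 64 + 112)² - 3190 = 3*I*√3*363² - 3190 = 3*I*√3*131769 - 3190 = 395307*I*√3 - 3190 = -3190 + 395307*I*√3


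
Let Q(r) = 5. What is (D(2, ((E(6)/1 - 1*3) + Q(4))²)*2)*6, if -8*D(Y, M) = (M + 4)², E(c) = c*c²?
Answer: -3388366176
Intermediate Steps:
E(c) = c³
D(Y, M) = -(4 + M)²/8 (D(Y, M) = -(M + 4)²/8 = -(4 + M)²/8)
(D(2, ((E(6)/1 - 1*3) + Q(4))²)*2)*6 = (-(4 + ((6³/1 - 1*3) + 5)²)²/8*2)*6 = (-(4 + ((216*1 - 3) + 5)²)²/8*2)*6 = (-(4 + ((216 - 3) + 5)²)²/8*2)*6 = (-(4 + (213 + 5)²)²/8*2)*6 = (-(4 + 218²)²/8*2)*6 = (-(4 + 47524)²/8*2)*6 = (-⅛*47528²*2)*6 = (-⅛*2258910784*2)*6 = -282363848*2*6 = -564727696*6 = -3388366176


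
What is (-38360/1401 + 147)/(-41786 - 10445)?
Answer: -167587/73175631 ≈ -0.0022902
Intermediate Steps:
(-38360/1401 + 147)/(-41786 - 10445) = (-38360*1/1401 + 147)/(-52231) = (-38360/1401 + 147)*(-1/52231) = (167587/1401)*(-1/52231) = -167587/73175631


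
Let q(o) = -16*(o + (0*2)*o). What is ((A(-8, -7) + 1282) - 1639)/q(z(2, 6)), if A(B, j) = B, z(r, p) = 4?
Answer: 365/64 ≈ 5.7031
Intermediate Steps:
q(o) = -16*o (q(o) = -16*(o + 0*o) = -16*(o + 0) = -16*o)
((A(-8, -7) + 1282) - 1639)/q(z(2, 6)) = ((-8 + 1282) - 1639)/((-16*4)) = (1274 - 1639)/(-64) = -365*(-1/64) = 365/64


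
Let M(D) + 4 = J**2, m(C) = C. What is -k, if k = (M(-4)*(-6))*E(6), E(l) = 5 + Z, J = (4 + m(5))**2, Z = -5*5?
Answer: -786840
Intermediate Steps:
Z = -25
J = 81 (J = (4 + 5)**2 = 9**2 = 81)
E(l) = -20 (E(l) = 5 - 25 = -20)
M(D) = 6557 (M(D) = -4 + 81**2 = -4 + 6561 = 6557)
k = 786840 (k = (6557*(-6))*(-20) = -39342*(-20) = 786840)
-k = -1*786840 = -786840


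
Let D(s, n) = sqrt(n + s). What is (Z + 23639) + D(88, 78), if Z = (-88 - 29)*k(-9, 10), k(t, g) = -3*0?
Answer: 23639 + sqrt(166) ≈ 23652.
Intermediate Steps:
k(t, g) = 0
Z = 0 (Z = (-88 - 29)*0 = -117*0 = 0)
(Z + 23639) + D(88, 78) = (0 + 23639) + sqrt(78 + 88) = 23639 + sqrt(166)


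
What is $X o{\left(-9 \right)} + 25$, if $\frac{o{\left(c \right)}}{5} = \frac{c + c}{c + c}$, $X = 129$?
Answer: $670$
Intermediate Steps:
$o{\left(c \right)} = 5$ ($o{\left(c \right)} = 5 \frac{c + c}{c + c} = 5 \frac{2 c}{2 c} = 5 \cdot 2 c \frac{1}{2 c} = 5 \cdot 1 = 5$)
$X o{\left(-9 \right)} + 25 = 129 \cdot 5 + 25 = 645 + 25 = 670$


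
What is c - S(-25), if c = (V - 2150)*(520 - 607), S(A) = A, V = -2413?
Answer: 397006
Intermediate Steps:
c = 396981 (c = (-2413 - 2150)*(520 - 607) = -4563*(-87) = 396981)
c - S(-25) = 396981 - 1*(-25) = 396981 + 25 = 397006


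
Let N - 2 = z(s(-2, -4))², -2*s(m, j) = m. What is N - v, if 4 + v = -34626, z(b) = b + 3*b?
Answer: 34648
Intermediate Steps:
s(m, j) = -m/2
z(b) = 4*b
v = -34630 (v = -4 - 34626 = -34630)
N = 18 (N = 2 + (4*(-½*(-2)))² = 2 + (4*1)² = 2 + 4² = 2 + 16 = 18)
N - v = 18 - 1*(-34630) = 18 + 34630 = 34648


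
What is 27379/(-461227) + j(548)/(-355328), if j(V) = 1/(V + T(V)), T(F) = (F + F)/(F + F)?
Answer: -5340960857515/89973890233344 ≈ -0.059361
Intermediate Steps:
T(F) = 1 (T(F) = (2*F)/((2*F)) = (2*F)*(1/(2*F)) = 1)
j(V) = 1/(1 + V) (j(V) = 1/(V + 1) = 1/(1 + V))
27379/(-461227) + j(548)/(-355328) = 27379/(-461227) + 1/((1 + 548)*(-355328)) = 27379*(-1/461227) - 1/355328/549 = -27379/461227 + (1/549)*(-1/355328) = -27379/461227 - 1/195075072 = -5340960857515/89973890233344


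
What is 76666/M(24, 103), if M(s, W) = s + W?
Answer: 76666/127 ≈ 603.67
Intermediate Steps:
M(s, W) = W + s
76666/M(24, 103) = 76666/(103 + 24) = 76666/127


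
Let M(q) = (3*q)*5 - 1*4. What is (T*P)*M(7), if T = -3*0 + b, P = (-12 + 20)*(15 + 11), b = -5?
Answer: -105040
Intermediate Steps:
M(q) = -4 + 15*q (M(q) = 15*q - 4 = -4 + 15*q)
P = 208 (P = 8*26 = 208)
T = -5 (T = -3*0 - 5 = 0 - 5 = -5)
(T*P)*M(7) = (-5*208)*(-4 + 15*7) = -1040*(-4 + 105) = -1040*101 = -105040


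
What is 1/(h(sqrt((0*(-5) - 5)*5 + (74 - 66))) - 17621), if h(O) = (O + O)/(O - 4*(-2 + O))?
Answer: -3823859/67382016849 - 16*I*sqrt(17)/67382016849 ≈ -5.6749e-5 - 9.7904e-10*I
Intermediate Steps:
h(O) = 2*O/(8 - 3*O) (h(O) = (2*O)/(O + (8 - 4*O)) = (2*O)/(8 - 3*O) = 2*O/(8 - 3*O))
1/(h(sqrt((0*(-5) - 5)*5 + (74 - 66))) - 17621) = 1/(-2*sqrt((0*(-5) - 5)*5 + (74 - 66))/(-8 + 3*sqrt((0*(-5) - 5)*5 + (74 - 66))) - 17621) = 1/(-2*sqrt((0 - 5)*5 + 8)/(-8 + 3*sqrt((0 - 5)*5 + 8)) - 17621) = 1/(-2*sqrt(-5*5 + 8)/(-8 + 3*sqrt(-5*5 + 8)) - 17621) = 1/(-2*sqrt(-25 + 8)/(-8 + 3*sqrt(-25 + 8)) - 17621) = 1/(-2*sqrt(-17)/(-8 + 3*sqrt(-17)) - 17621) = 1/(-2*I*sqrt(17)/(-8 + 3*(I*sqrt(17))) - 17621) = 1/(-2*I*sqrt(17)/(-8 + 3*I*sqrt(17)) - 17621) = 1/(-17621 - 2*I*sqrt(17)/(-8 + 3*I*sqrt(17)))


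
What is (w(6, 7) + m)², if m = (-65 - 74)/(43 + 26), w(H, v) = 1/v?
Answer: 817216/233289 ≈ 3.5030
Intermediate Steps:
m = -139/69 ≈ -2.0145
(w(6, 7) + m)² = (1/7 - 139/69)² = (⅐ - 139/69)² = (-904/483)² = 817216/233289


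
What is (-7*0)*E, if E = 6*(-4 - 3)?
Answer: 0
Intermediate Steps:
E = -42 (E = 6*(-7) = -42)
(-7*0)*E = -7*0*(-42) = 0*(-42) = 0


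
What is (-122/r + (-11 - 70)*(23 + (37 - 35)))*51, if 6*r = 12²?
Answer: -414137/4 ≈ -1.0353e+5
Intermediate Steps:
r = 24 (r = (⅙)*12² = (⅙)*144 = 24)
(-122/r + (-11 - 70)*(23 + (37 - 35)))*51 = (-122/24 + (-11 - 70)*(23 + (37 - 35)))*51 = (-122*1/24 - 81*(23 + 2))*51 = (-61/12 - 81*25)*51 = (-61/12 - 2025)*51 = -24361/12*51 = -414137/4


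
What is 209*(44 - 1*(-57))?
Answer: 21109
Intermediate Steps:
209*(44 - 1*(-57)) = 209*(44 + 57) = 209*101 = 21109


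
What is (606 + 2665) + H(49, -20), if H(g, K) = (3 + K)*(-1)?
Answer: 3288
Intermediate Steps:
H(g, K) = -3 - K
(606 + 2665) + H(49, -20) = (606 + 2665) + (-3 - 1*(-20)) = 3271 + (-3 + 20) = 3271 + 17 = 3288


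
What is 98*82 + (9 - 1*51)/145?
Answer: 1165178/145 ≈ 8035.7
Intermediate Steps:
98*82 + (9 - 1*51)/145 = 8036 + (9 - 51)*(1/145) = 8036 - 42*1/145 = 8036 - 42/145 = 1165178/145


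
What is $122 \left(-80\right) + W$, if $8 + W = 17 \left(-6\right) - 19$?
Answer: $-9889$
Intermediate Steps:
$W = -129$ ($W = -8 + \left(17 \left(-6\right) - 19\right) = -8 - 121 = -129$)
$122 \left(-80\right) + W = 122 \left(-80\right) - 129 = -9760 - 129 = -9889$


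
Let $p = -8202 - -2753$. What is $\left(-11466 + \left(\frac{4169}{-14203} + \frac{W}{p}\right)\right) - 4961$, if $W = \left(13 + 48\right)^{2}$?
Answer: $- \frac{1271396365013}{77392147} \approx -16428.0$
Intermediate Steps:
$p = -5449$ ($p = -8202 + 2753 = -5449$)
$W = 3721$ ($W = 61^{2} = 3721$)
$\left(-11466 + \left(\frac{4169}{-14203} + \frac{W}{p}\right)\right) - 4961 = \left(-11466 + \left(\frac{4169}{-14203} + \frac{3721}{-5449}\right)\right) - 4961 = \left(-11466 + \left(4169 \left(- \frac{1}{14203}\right) + 3721 \left(- \frac{1}{5449}\right)\right)\right) - 4961 = \left(-11466 - \frac{75566244}{77392147}\right) - 4961 = - \frac{887453923746}{77392147} - 4961 = - \frac{1271396365013}{77392147}$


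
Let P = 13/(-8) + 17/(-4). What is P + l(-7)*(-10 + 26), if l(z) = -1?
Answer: -175/8 ≈ -21.875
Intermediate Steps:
P = -47/8 (P = 13*(-1/8) + 17*(-1/4) = -13/8 - 17/4 = -47/8 ≈ -5.8750)
P + l(-7)*(-10 + 26) = -47/8 - (-10 + 26) = -47/8 - 1*16 = -47/8 - 16 = -175/8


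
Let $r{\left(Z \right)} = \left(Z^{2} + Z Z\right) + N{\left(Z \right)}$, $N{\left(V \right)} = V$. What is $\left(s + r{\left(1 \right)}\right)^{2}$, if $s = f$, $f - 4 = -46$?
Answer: $1521$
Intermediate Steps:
$f = -42$ ($f = 4 - 46 = -42$)
$r{\left(Z \right)} = Z + 2 Z^{2}$ ($r{\left(Z \right)} = \left(Z^{2} + Z Z\right) + Z = \left(Z^{2} + Z^{2}\right) + Z = 2 Z^{2} + Z = Z + 2 Z^{2}$)
$s = -42$
$\left(s + r{\left(1 \right)}\right)^{2} = \left(-42 + 1 \left(1 + 2 \cdot 1\right)\right)^{2} = \left(-42 + 1 \left(1 + 2\right)\right)^{2} = \left(-42 + 1 \cdot 3\right)^{2} = \left(-42 + 3\right)^{2} = \left(-39\right)^{2} = 1521$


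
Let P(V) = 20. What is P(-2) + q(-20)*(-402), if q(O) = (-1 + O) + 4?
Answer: 6854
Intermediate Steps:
q(O) = 3 + O
P(-2) + q(-20)*(-402) = 20 + (3 - 20)*(-402) = 20 - 17*(-402) = 20 + 6834 = 6854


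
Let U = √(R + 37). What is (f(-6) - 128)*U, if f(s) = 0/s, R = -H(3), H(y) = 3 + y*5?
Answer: -128*√19 ≈ -557.94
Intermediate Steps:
H(y) = 3 + 5*y
R = -18 (R = -(3 + 5*3) = -(3 + 15) = -1*18 = -18)
f(s) = 0
U = √19 (U = √(-18 + 37) = √19 ≈ 4.3589)
(f(-6) - 128)*U = (0 - 128)*√19 = -128*√19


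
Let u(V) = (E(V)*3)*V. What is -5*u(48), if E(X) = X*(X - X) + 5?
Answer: -3600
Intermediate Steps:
E(X) = 5 (E(X) = X*0 + 5 = 0 + 5 = 5)
u(V) = 15*V (u(V) = (5*3)*V = 15*V)
-5*u(48) = -75*48 = -5*720 = -3600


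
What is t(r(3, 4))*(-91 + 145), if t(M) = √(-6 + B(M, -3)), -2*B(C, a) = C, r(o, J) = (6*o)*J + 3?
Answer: 27*I*√174 ≈ 356.15*I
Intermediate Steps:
r(o, J) = 3 + 6*J*o (r(o, J) = 6*J*o + 3 = 3 + 6*J*o)
B(C, a) = -C/2
t(M) = √(-6 - M/2)
t(r(3, 4))*(-91 + 145) = (√(-24 - 2*(3 + 6*4*3))/2)*(-91 + 145) = (√(-24 - 2*(3 + 72))/2)*54 = (√(-24 - 2*75)/2)*54 = (√(-24 - 150)/2)*54 = (√(-174)/2)*54 = ((I*√174)/2)*54 = (I*√174/2)*54 = 27*I*√174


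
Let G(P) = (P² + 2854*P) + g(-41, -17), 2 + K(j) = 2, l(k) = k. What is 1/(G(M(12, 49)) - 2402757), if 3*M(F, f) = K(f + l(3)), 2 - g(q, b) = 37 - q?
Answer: -1/2402833 ≈ -4.1618e-7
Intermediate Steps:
g(q, b) = -35 + q (g(q, b) = 2 - (37 - q) = 2 + (-37 + q) = -35 + q)
K(j) = 0 (K(j) = -2 + 2 = 0)
M(F, f) = 0 (M(F, f) = (⅓)*0 = 0)
G(P) = -76 + P² + 2854*P (G(P) = (P² + 2854*P) + (-35 - 41) = (P² + 2854*P) - 76 = -76 + P² + 2854*P)
1/(G(M(12, 49)) - 2402757) = 1/((-76 + 0² + 2854*0) - 2402757) = 1/((-76 + 0 + 0) - 2402757) = 1/(-76 - 2402757) = 1/(-2402833) = -1/2402833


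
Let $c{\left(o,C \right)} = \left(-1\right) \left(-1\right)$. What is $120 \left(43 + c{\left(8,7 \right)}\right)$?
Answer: $5280$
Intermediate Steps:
$c{\left(o,C \right)} = 1$
$120 \left(43 + c{\left(8,7 \right)}\right) = 120 \left(43 + 1\right) = 120 \cdot 44 = 5280$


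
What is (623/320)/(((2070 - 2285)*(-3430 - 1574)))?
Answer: 623/344275200 ≈ 1.8096e-6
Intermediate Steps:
(623/320)/(((2070 - 2285)*(-3430 - 1574))) = (623*(1/320))/((-215*(-5004))) = (623/320)/1075860 = (623/320)*(1/1075860) = 623/344275200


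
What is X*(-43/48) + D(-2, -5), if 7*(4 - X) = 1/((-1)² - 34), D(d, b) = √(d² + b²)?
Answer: -39775/11088 + √29 ≈ 1.7980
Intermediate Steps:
D(d, b) = √(b² + d²)
X = 925/231 (X = 4 - 1/(7*((-1)² - 34)) = 4 - 1/(7*(1 - 34)) = 4 - ⅐/(-33) = 4 - ⅐*(-1/33) = 4 + 1/231 = 925/231 ≈ 4.0043)
X*(-43/48) + D(-2, -5) = 925*(-43/48)/231 + √((-5)² + (-2)²) = 925*(-43*1/48)/231 + √(25 + 4) = (925/231)*(-43/48) + √29 = -39775/11088 + √29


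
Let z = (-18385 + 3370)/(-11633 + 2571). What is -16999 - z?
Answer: -154059953/9062 ≈ -17001.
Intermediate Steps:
z = 15015/9062 (z = -15015/(-9062) = -15015*(-1/9062) = 15015/9062 ≈ 1.6569)
-16999 - z = -16999 - 1*15015/9062 = -16999 - 15015/9062 = -154059953/9062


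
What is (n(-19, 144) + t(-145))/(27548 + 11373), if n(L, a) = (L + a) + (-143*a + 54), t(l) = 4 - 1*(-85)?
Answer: -20324/38921 ≈ -0.52219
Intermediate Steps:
t(l) = 89 (t(l) = 4 + 85 = 89)
n(L, a) = 54 + L - 142*a (n(L, a) = (L + a) + (54 - 143*a) = 54 + L - 142*a)
(n(-19, 144) + t(-145))/(27548 + 11373) = ((54 - 19 - 142*144) + 89)/(27548 + 11373) = ((54 - 19 - 20448) + 89)/38921 = (-20413 + 89)*(1/38921) = -20324*1/38921 = -20324/38921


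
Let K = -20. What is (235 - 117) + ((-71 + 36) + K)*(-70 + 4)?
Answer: 3748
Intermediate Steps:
(235 - 117) + ((-71 + 36) + K)*(-70 + 4) = (235 - 117) + ((-71 + 36) - 20)*(-70 + 4) = 118 + (-35 - 20)*(-66) = 118 - 55*(-66) = 118 + 3630 = 3748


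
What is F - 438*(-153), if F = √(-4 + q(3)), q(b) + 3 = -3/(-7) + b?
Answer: 67014 + 5*I*√7/7 ≈ 67014.0 + 1.8898*I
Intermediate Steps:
q(b) = -18/7 + b (q(b) = -3 + (-3/(-7) + b) = -3 + (-3*(-⅐) + b) = -3 + (3/7 + b) = -18/7 + b)
F = 5*I*√7/7 (F = √(-4 + (-18/7 + 3)) = √(-4 + 3/7) = √(-25/7) = 5*I*√7/7 ≈ 1.8898*I)
F - 438*(-153) = 5*I*√7/7 - 438*(-153) = 5*I*√7/7 + 67014 = 67014 + 5*I*√7/7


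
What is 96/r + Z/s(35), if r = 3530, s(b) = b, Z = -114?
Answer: -39906/12355 ≈ -3.2299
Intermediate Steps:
96/r + Z/s(35) = 96/3530 - 114/35 = 96*(1/3530) - 114*1/35 = 48/1765 - 114/35 = -39906/12355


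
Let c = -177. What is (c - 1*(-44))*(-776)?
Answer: 103208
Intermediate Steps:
(c - 1*(-44))*(-776) = (-177 - 1*(-44))*(-776) = (-177 + 44)*(-776) = -133*(-776) = 103208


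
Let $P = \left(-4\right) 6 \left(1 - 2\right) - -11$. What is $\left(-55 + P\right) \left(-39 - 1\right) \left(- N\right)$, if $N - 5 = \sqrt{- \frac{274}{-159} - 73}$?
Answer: $-4000 - \frac{800 i \sqrt{1801947}}{159} \approx -4000.0 - 6754.0 i$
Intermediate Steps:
$P = 35$ ($P = - 24 \left(1 - 2\right) + 11 = \left(-24\right) \left(-1\right) + 11 = 24 + 11 = 35$)
$N = 5 + \frac{i \sqrt{1801947}}{159}$ ($N = 5 + \sqrt{- \frac{274}{-159} - 73} = 5 + \sqrt{\left(-274\right) \left(- \frac{1}{159}\right) - 73} = 5 + \sqrt{\frac{274}{159} - 73} = 5 + \sqrt{- \frac{11333}{159}} = 5 + \frac{i \sqrt{1801947}}{159} \approx 5.0 + 8.4426 i$)
$\left(-55 + P\right) \left(-39 - 1\right) \left(- N\right) = \left(-55 + 35\right) \left(-39 - 1\right) \left(- (5 + \frac{i \sqrt{1801947}}{159})\right) = \left(-20\right) \left(-40\right) \left(-5 - \frac{i \sqrt{1801947}}{159}\right) = 800 \left(-5 - \frac{i \sqrt{1801947}}{159}\right) = -4000 - \frac{800 i \sqrt{1801947}}{159}$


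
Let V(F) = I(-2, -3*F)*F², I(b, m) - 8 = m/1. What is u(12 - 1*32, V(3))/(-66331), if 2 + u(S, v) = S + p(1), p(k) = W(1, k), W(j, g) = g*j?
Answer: 21/66331 ≈ 0.00031659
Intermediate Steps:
I(b, m) = 8 + m (I(b, m) = 8 + m/1 = 8 + m*1 = 8 + m)
p(k) = k (p(k) = k*1 = k)
V(F) = F²*(8 - 3*F) (V(F) = (8 - 3*F)*F² = F²*(8 - 3*F))
u(S, v) = -1 + S (u(S, v) = -2 + (S + 1) = -2 + (1 + S) = -1 + S)
u(12 - 1*32, V(3))/(-66331) = (-1 + (12 - 1*32))/(-66331) = (-1 + (12 - 32))*(-1/66331) = (-1 - 20)*(-1/66331) = -21*(-1/66331) = 21/66331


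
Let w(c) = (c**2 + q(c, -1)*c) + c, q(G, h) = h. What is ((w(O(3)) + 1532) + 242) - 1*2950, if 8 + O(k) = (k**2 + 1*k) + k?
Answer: -1127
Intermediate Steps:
O(k) = -8 + k**2 + 2*k (O(k) = -8 + ((k**2 + 1*k) + k) = -8 + ((k**2 + k) + k) = -8 + ((k + k**2) + k) = -8 + (k**2 + 2*k) = -8 + k**2 + 2*k)
w(c) = c**2 (w(c) = (c**2 - c) + c = c**2)
((w(O(3)) + 1532) + 242) - 1*2950 = (((-8 + 3**2 + 2*3)**2 + 1532) + 242) - 1*2950 = (((-8 + 9 + 6)**2 + 1532) + 242) - 2950 = ((7**2 + 1532) + 242) - 2950 = ((49 + 1532) + 242) - 2950 = (1581 + 242) - 2950 = 1823 - 2950 = -1127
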